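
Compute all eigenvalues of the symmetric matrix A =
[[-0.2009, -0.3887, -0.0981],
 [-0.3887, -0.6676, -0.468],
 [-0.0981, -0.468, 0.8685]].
sigma(A) ≈ {-1, 0, 1}

A is real symmetric, so its spectrum consists of real eigenvalues. Expanding the characteristic polynomial of the displayed matrix gives
  det(λ I - A) = p(λ) = λ^3 + (0)λ^2 + (-1)λ + (0).
Solving p(λ) = 0 yields eigenvalues ≈ -1, 0, 1. (A is shown rounded to 4 decimals, so these recover the underlying integer eigenvalues to within that precision.)
Verification: the trace of A = 0 equals the sum of eigenvalues 0, and det(A) ≈ -0.0000 matches the eigenvalue product 0.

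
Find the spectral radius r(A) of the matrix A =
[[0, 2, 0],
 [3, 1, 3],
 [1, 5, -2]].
r(A) ≈ 4.9268

The eigenvalues of A are the roots of its characteristic polynomial. With M = A (coefficients from the trace, the sum of principal 2x2 minors, and det A):
  p(λ) = det(λ I - M) = λ^3 + λ^2 - 23λ - 18.
No integer candidate from the rational root theorem (±divisors of 18) is a root, so the roots are irrational. The cubic discriminant is Δ = 47973 > 0, so there are three distinct real roots. p(-5) = -3 and p(-4) = 26 have opposite signs, so a root lies in (-5, -4); Newton's method refines it to λ ≈ -4.9268. p(-1) = 5 and p(0) = -18 have opposite signs, so a root lies in (-1, 0); Newton's method refines it to λ ≈ -0.7768. p(4) = -30 and p(5) = 17 have opposite signs, so a root lies in (4, 5); Newton's method refines it to λ ≈ 4.7035. Check (Vieta): the three roots sum to -1, matching tr M = -1.
Thus the eigenvalues (to 4 decimals) are -4.9268 (modulus 4.9268); -0.7768 (modulus 0.7768); 4.7035 (modulus 4.7035). The spectral radius is the largest modulus: r(A) ≈ 4.9268. (Cross-check: r(A) ≤ ||A||_2 ≈ 5.8169; equality holds whenever A is normal, though it can also hold for some non-normal A.)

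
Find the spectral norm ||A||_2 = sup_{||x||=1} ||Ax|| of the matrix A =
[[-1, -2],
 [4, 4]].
||A||_2 = sqrt((37 + sqrt(1305))/2) ≈ 6.0467 (= sqrt(largest eigenvalue of A^T A))

||A||_2 = sigma_max(A) = sqrt(lambda_max(A^T A)). Form the symmetric matrix M = A^T A =
[[17, 18],
 [18, 20]].
Its characteristic polynomial (trace, determinant of M give the coefficients) is
  p(λ) = det(λ I - M) = λ^2 - 37λ + 16.
For λ^2 - 37λ + 16 the discriminant is 1305. It is nonnegative but not a perfect square, so the roots are real and irrational: λ = (37 ± sqrt(1305))/2 ≈ 36.5624, 0.4376.
So the eigenvalues of A^T A are ≈ 0.4376, 36.5624 (all ≥ 0, as they must be for A^T A). The largest is λ_max = (37 + sqrt(1305))/2 ≈ 36.5624, hence ||A||_2 = sqrt(λ_max) = sqrt((37 + sqrt(1305))/2) ≈ 6.0467.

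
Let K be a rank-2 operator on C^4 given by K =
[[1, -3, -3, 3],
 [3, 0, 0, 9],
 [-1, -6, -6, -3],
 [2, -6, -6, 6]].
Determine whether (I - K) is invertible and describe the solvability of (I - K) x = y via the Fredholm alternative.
(I - K) is singular (det(I - K) = 0, i.e. 1 ∈ sigma(K)). (I - K) x = y is solvable iff y ⊥ ker((I - K)^*) = span{(-1, 3, 3, -3)}, i.e. iff -y_1 + 3y_2 + 3y_3 - 3y_4 = 0. When solvable, x is determined up to adding multiples of (-1, -21, 19, -2) (ker(I - K) = span{(-1, -21, 19, -2)}, dimension 1).

K has rank 2 and factors as K = U V^T = u1 v1^T + u2 v2^T with u1 = (0, -3, 3, 0), v1 = (0, -3, -3, 0), u2 = (1, 3, -1, 2), v2 = (1, -3, -3, 3) (multiplying out reproduces the displayed K). The nonzero eigenvalues of U V^T coincide with those of the 2 x 2 matrix G = V^T U = [[v1·u1, v1·u2], [v2·u1, v2·u2]] = [[0, -6], [0, 1]], and by the Sylvester determinant identity det(I_4 - U V^T) = det(I_2 - V^T U) = det([[1, 6], [0, 0]]) = (1)(0) - (6)(0) = 0. (Direct check: I - K =
[[0, 3, 3, -3],
 [-3, 1, 0, -9],
 [1, 6, 7, 3],
 [-2, 6, 6, -5]]
has determinant 0.) So 1 is an eigenvalue of K and (I - K) is not invertible. The finite-dimensional Fredholm alternative says: either (I - K) is invertible, or ker(I - K) ≠ {0} and then range(I - K) = ker((I - K)^*)^⊥, with dim ker(I - K) = dim ker((I - K)^*). We are in the second case, so we compute both kernels via the 2 x 2 reduction. If (I - U V^T) x = 0 then x = U (V^T x) lies in the column space of U; writing x = U b gives U (I_2 - G) b = 0, and since u1, u2 are independent, (I_2 - G) b = 0. With I_2 - G = [[1, 6], [0, 0]] (singular, as its determinant is 0) a null vector is b = (6, -1), so ker(I - K) = span{6·u1 + (-1)·u2} = span{(-1, -21, 19, -2)}. For the adjoint, (I - K)^* = I - K^T = I - V U^T, and the same argument gives ker((I - K)^*) = {V a : (I_2 - G)^T a = 0}; (I_2 - G)^T = [[1, 0], [6, 0]] has null vector a = (0, -1), so ker((I - K)^*) = span{0·v1 + (-1)·v2} = span{(-1, 3, 3, -3)}. (Both kernels are 1-dimensional, matching rank(I - K) = 3.) Therefore (I - K) x = y is solvable iff <y, (-1, 3, 3, -3)> = 0, i.e. iff -y_1 + 3y_2 + 3y_3 - 3y_4 = 0; when solvable the solution set is the line x_p + c·(-1, -21, 19, -2), c ∈ C.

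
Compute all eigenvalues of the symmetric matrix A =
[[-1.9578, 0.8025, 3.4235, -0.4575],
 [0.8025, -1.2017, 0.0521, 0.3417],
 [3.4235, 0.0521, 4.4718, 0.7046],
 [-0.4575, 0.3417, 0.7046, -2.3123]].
sigma(A) ≈ {-4, -2, -1, 6}

A is real symmetric, so its spectrum consists of real eigenvalues. Expanding the characteristic polynomial of the displayed matrix gives
  det(λ I - A) = p(λ) = λ^4 + (1)λ^3 + (-28)λ^2 + (-76)λ + (-48).
Solving p(λ) = 0 yields eigenvalues ≈ -4, -2, -1, 6. (A is shown rounded to 4 decimals, so these recover the underlying integer eigenvalues to within that precision.)
Verification: the trace of A = -1 equals the sum of eigenvalues -1, and det(A) ≈ -48.0008 matches the eigenvalue product -48.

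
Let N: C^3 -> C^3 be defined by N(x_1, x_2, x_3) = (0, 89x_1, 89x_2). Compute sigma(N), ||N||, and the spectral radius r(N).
sigma(N) = {0}; ||N|| = 89; r(N) = 0. (N is nilpotent with N^3 = 0.)

On C^3, N is a strictly lower-triangular matrix with 89 on the subdiagonal and zeros elsewhere, so its characteristic polynomial is lambda^3 and every eigenvalue is 0: sigma(N) = {0}. For the operator norm, N e_i = 89e_{i+1} for i = 1, ..., 2 and N e_3 = 0, so the singular values of N are 89 (with multiplicity 2) and 0; hence ||N|| = 89. The spectral radius r(N) = max|lambda| = 0. Note ||N|| > r(N) — characteristic of non-normal nilpotent operators. Indeed N^3 = 0.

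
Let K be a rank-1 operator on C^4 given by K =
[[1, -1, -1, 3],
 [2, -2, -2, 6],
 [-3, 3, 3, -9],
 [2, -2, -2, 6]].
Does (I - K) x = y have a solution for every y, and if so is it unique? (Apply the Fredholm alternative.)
(I - K) is invertible (det(I - K) = -7 ≠ 0), so for every y in C^4 the equation (I - K) x = y has a unique solution.

K has rank 1, so it is an outer product K = u v^T: every row of K is a multiple of one row vector. Reading off the entries, u = (1, 2, -3, 2) and v = (1, -1, -1, 3) (row i of K equals u_i·v^T). A rank-one matrix u v^T satisfies K u = u (v·u) and kills the (3)-dimensional subspace v^⊥, so its characteristic polynomial is lambda^3 (lambda - v·u) with v·u = tr K = 8. Hence the eigenvalues of I - K are 1 (multiplicity 3) and 1 - (8) = -7, so det(I - K) = -7. (Direct check: I - K =
[[0, 1, 1, -3],
 [-2, 3, 2, -6],
 [3, -3, -2, 9],
 [-2, 2, 2, -5]]
has determinant -7.) The finite-dimensional Fredholm alternative says: either (I - K) is invertible, or ker(I - K) ≠ {0} and then range(I - K) = ker((I - K)^*)^⊥, with dim ker(I - K) = dim ker((I - K)^*). Since det(I - K) ≠ 0, 1 is not an eigenvalue of K and ker(I - K) = {0}, so we are in the first case: for every y there is a unique x = (I - K)^(-1) y. Explicitly, by the Sherman–Morrison formula, (I - u v^T)^(-1) = I + u v^T/(1 - v·u), i.e. (I - K)^(-1) = I + K/(-7).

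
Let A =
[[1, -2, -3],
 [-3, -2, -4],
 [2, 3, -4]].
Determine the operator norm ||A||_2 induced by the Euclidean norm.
||A||_2 ≈ 6.4271 (= sqrt(largest eigenvalue of A^T A))

||A||_2 = sigma_max(A) = sqrt(lambda_max(A^T A)). Form the symmetric matrix M = A^T A =
[[14, 10, 1],
 [10, 17, 2],
 [1, 2, 41]].
Its characteristic polynomial (trace, sum of principal 2x2 minors, determinant of M give the coefficients) is
  p(λ) = det(λ I - M) = λ^3 - 72λ^2 + 1404λ - 5625.
No integer candidate from the rational root theorem (±divisors of 5625) is a root, so the roots are irrational. The cubic discriminant is Δ = 131217813 > 0, so there are three distinct real roots. p(5) = -280 and p(6) = 423 have opposite signs, so a root lies in (5, 6); Newton's method refines it to λ ≈ 5.3797. p(25) = 100 and p(26) = -217 have opposite signs, so a root lies in (25, 26); Newton's method refines it to λ ≈ 25.3125. p(41) = -172 and p(42) = 423 have opposite signs, so a root lies in (41, 42); Newton's method refines it to λ ≈ 41.3078. Check (Vieta): the three roots sum to 72, matching tr M = 72.
So the eigenvalues of A^T A are ≈ 5.3797, 25.3125, 41.3078 (all ≥ 0, as they must be for A^T A). The largest is λ_max ≈ 41.3078, hence ||A||_2 = sqrt(λ_max) ≈ 6.4271.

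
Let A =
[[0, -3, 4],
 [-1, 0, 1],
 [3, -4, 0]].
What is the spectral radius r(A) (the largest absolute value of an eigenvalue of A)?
r(A) ≈ 3.598

The eigenvalues of A are the roots of its characteristic polynomial. With M = A (coefficients from the trace, the sum of principal 2x2 minors, and det A):
  p(λ) = det(λ I - M) = λ^3 - 11λ - 7.
No integer candidate from the rational root theorem (±divisors of 7) is a root, so the roots are irrational. The cubic discriminant is Δ = 4001 > 0, so there are three distinct real roots. p(-3) = -1 and p(-2) = 7 have opposite signs, so a root lies in (-3, -2); Newton's method refines it to λ ≈ -2.9352. p(-1) = 3 and p(0) = -7 have opposite signs, so a root lies in (-1, 0); Newton's method refines it to λ ≈ -0.6628. p(3) = -13 and p(4) = 13 have opposite signs, so a root lies in (3, 4); Newton's method refines it to λ ≈ 3.598. Check (Vieta): the three roots sum to 0, matching tr M = 0.
Thus the eigenvalues (to 4 decimals) are -2.9352 (modulus 2.9352); -0.6628 (modulus 0.6628); 3.598 (modulus 3.598). The spectral radius is the largest modulus: r(A) ≈ 3.598. (Cross-check: r(A) ≤ ||A||_2 ≈ 6.084; equality holds whenever A is normal, though it can also hold for some non-normal A.)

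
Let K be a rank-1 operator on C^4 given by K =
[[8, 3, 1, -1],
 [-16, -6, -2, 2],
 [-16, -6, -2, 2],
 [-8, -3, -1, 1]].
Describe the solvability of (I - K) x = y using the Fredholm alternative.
(I - K) is singular (det(I - K) = 0, i.e. 1 ∈ sigma(K)). (I - K) x = y is solvable iff y ⊥ ker((I - K)^*) = span{(8, 3, 1, -1)}, i.e. iff 8y_1 + 3y_2 + y_3 - y_4 = 0. When solvable, the solutions are x = y + c·(1, -2, -2, -1), c arbitrary (ker(I - K) = span{(1, -2, -2, -1)}, dimension 1).

K has rank 1, so it is an outer product K = u v^T: every row of K is a multiple of one row vector. Reading off the entries, u = (1, -2, -2, -1) and v = (8, 3, 1, -1) (row i of K equals u_i·v^T). A rank-one matrix u v^T satisfies K u = u (v·u) and kills the (3)-dimensional subspace v^⊥, so its characteristic polynomial is lambda^3 (lambda - v·u) with v·u = tr K = 1. Hence the eigenvalues of I - K are 1 (multiplicity 3) and 1 - (1) = 0, so det(I - K) = 0. (Direct check: I - K =
[[-7, -3, -1, 1],
 [16, 7, 2, -2],
 [16, 6, 3, -2],
 [8, 3, 1, 0]]
has determinant 0.) So 1 is an eigenvalue of K and (I - K) is not invertible. The finite-dimensional Fredholm alternative says: either (I - K) is invertible, or ker(I - K) ≠ {0} and then range(I - K) = ker((I - K)^*)^⊥, with dim ker(I - K) = dim ker((I - K)^*). We are in the second case, so we need both kernels. Kernel of I - K: (I - K) u = u - u (v·u) = u - u = 0, so ker(I - K) = span{u} = span{(1, -2, -2, -1)} (it is exactly 1-dimensional because rank(I - K) = 3). Kernel of the adjoint: K is real, so (I - K)^* = I - K^T = I - v u^T, and (I - v u^T) v = v - v (u·v) = 0; hence ker((I - K)^*) = span{v} = span{(8, 3, 1, -1)}. Therefore (I - K) x = y is solvable iff <y, v> = 0, i.e. iff 8y_1 + 3y_2 + y_3 - y_4 = 0. When this holds, K y = u (v·y) = 0, so (I - K) y = y and x = y is a particular solution; the full solution set is the line x = y + c·u = y + c·(1, -2, -2, -1), c ∈ C.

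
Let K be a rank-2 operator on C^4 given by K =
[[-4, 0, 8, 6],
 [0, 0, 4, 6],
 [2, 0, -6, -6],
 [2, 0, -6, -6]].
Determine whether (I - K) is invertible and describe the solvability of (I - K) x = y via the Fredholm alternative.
(I - K) is invertible (det(I - K) = 37 ≠ 0), so for every y in C^4 the equation (I - K) x = y has a unique solution.

K has rank 2 and factors as K = U V^T = u1 v1^T + u2 v2^T with u1 = (-2, 0, 1, 1), v1 = (2, 0, -2, 0), u2 = (2, 2, -2, -2), v2 = (0, 0, 2, 3) (multiplying out reproduces the displayed K). The nonzero eigenvalues of U V^T coincide with those of the 2 x 2 matrix G = V^T U = [[v1·u1, v1·u2], [v2·u1, v2·u2]] = [[-6, 8], [5, -10]], and by the Sylvester determinant identity det(I_4 - U V^T) = det(I_2 - V^T U) = det([[7, -8], [-5, 11]]) = (7)(11) - (-8)(-5) = 37. (Direct check: I - K =
[[5, 0, -8, -6],
 [0, 1, -4, -6],
 [-2, 0, 7, 6],
 [-2, 0, 6, 7]]
has determinant 37.) The finite-dimensional Fredholm alternative says: either (I - K) is invertible, or ker(I - K) ≠ {0} and then range(I - K) = ker((I - K)^*)^⊥, with dim ker(I - K) = dim ker((I - K)^*). Since det(I - K) ≠ 0, 1 is not an eigenvalue of K and ker(I - K) = {0}, so we are in the first case: for every y there is a unique x = (I - K)^(-1) y. (Explicitly, by the Woodbury identity, (I - U V^T)^(-1) = I + U (I_2 - G)^(-1) V^T.)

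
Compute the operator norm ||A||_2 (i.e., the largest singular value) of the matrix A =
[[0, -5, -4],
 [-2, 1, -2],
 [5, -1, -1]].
||A||_2 ≈ 6.7417 (= sqrt(largest eigenvalue of A^T A))

||A||_2 = sigma_max(A) = sqrt(lambda_max(A^T A)). Form the symmetric matrix M = A^T A =
[[29, -7, -1],
 [-7, 27, 19],
 [-1, 19, 21]].
Its characteristic polynomial (trace, sum of principal 2x2 minors, determinant of M give the coefficients) is
  p(λ) = det(λ I - M) = λ^3 - 77λ^2 + 1548λ - 5184.
No integer candidate from the rational root theorem (±divisors of 5184) is a root, so the roots are irrational. The cubic discriminant is Δ = 299926800 > 0, so there are three distinct real roots. p(4) = -160 and p(5) = 756 have opposite signs, so a root lies in (4, 5); Newton's method refines it to λ ≈ 4.1651. p(27) = 162 and p(28) = -256 have opposite signs, so a root lies in (27, 28); Newton's method refines it to λ ≈ 27.3845. p(45) = -324 and p(46) = 428 have opposite signs, so a root lies in (45, 46); Newton's method refines it to λ ≈ 45.4504. Check (Vieta): the three roots sum to 77, matching tr M = 77.
So the eigenvalues of A^T A are ≈ 4.1651, 27.3845, 45.4504 (all ≥ 0, as they must be for A^T A). The largest is λ_max ≈ 45.4504, hence ||A||_2 = sqrt(λ_max) ≈ 6.7417.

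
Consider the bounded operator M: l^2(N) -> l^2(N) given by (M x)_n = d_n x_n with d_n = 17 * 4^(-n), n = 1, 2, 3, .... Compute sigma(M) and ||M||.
sigma(M) = {17 * 4^(-n) : n ≥ 1} ∪ {0}; ||M|| = 17/4

A bounded diagonal operator on l^2 with diagonal entries d_n has spectrum equal to the closure of {d_n : n ≥ 1}: every d_n is an eigenvalue (with eigenvector e_n), so {d_n} ⊂ sigma(M); the spectrum is closed, so its closure is too; and for lambda not in the closure, (M - lambda I) has bounded inverse (the diagonal entries 1/(d_n - lambda) are bounded). For our sequence d_n = 17 * 4^(-n), n = 1, 2, 3, ...:
  - {d_n} = {17 * 4^(-n) : n ≥ 1}; the only limit point is 0
  - closure = {17 * 4^(-n) : n ≥ 1} ∪ {0}
For the norm: a diagonal operator has ||M|| = sup_n |d_n|. Here d_n = 17 * 4^(-n) is positive and decreasing, so sup_n |d_n| = d_1 = 17/4. So ||M|| = 17/4.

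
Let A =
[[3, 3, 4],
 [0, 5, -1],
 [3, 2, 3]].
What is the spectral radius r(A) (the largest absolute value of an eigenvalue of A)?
r(A) ≈ 5.9105

The eigenvalues of A are the roots of its characteristic polynomial. With M = A (coefficients from the trace, the sum of principal 2x2 minors, and det A):
  p(λ) = det(λ I - M) = λ^3 - 11λ^2 + 29λ + 18.
No integer candidate from the rational root theorem (±divisors of 18) is a root, so the roots are irrational. The cubic discriminant is Δ = -12067 < 0, so there is one real root and a complex-conjugate pair. p(-1) = -23 and p(0) = 18 have opposite signs, so a root lies in (-1, 0); Newton's method refines it to λ ≈ -0.5153. Dividing out (λ - (-0.5153)) leaves approximately λ^2 - 11.5153λ + 34.9334. For λ^2 - 11.5153λ + 34.9334 the discriminant is -7.1323. It is negative, so the remaining roots are the complex-conjugate pair λ ≈ 5.7576 ± 1.3353i. Their product equals the constant term, so |λ|^2 ≈ 34.9334 and |λ| ≈ 5.9105.
Thus the eigenvalues (to 4 decimals) are -0.5153 (modulus 0.5153); 5.7576 ± 1.3353i (modulus 5.9105). The spectral radius is the largest modulus: r(A) ≈ 5.9105. (Cross-check: r(A) ≤ ||A||_2 ≈ 7.78; equality holds whenever A is normal, though it can also hold for some non-normal A.)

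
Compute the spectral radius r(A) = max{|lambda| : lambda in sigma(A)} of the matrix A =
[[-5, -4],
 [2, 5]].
r(A) = sqrt(68)/2 ≈ 4.1231

The eigenvalues of A are the roots of its characteristic polynomial. With M = A (coefficients from the trace and determinant):
  p(λ) = det(λ I - M) = λ^2 - 17.
For λ^2 - 17 the discriminant is 68. It is nonnegative but not a perfect square, so the roots are real and irrational: λ = ± sqrt(68)/2 ≈ 4.1231, -4.1231.
Thus the eigenvalues (to 4 decimals) are 4.1231 (modulus 4.1231); -4.1231 (modulus 4.1231). The spectral radius is the largest modulus: r(A) = sqrt(68)/2 ≈ 4.1231. (Cross-check: r(A) ≤ ||A||_2 ≈ 8.099; equality holds whenever A is normal, though it can also hold for some non-normal A.)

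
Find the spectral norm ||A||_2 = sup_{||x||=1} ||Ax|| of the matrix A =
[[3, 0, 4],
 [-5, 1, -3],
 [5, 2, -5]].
||A||_2 ≈ 7.7175 (= sqrt(largest eigenvalue of A^T A))

||A||_2 = sigma_max(A) = sqrt(lambda_max(A^T A)). Form the symmetric matrix M = A^T A =
[[59, 5, 2],
 [5, 5, -13],
 [2, -13, 50]].
Its characteristic polynomial (trace, sum of principal 2x2 minors, determinant of M give the coefficients) is
  p(λ) = det(λ I - M) = λ^3 - 114λ^2 + 3297λ - 3249.
No integer candidate from the rational root theorem (±divisors of 3249) is a root, so the roots are irrational. The cubic discriminant is Δ = 354689577 > 0, so there are three distinct real roots. p(1) = -65 and p(2) = 2897 have opposite signs, so a root lies in (1, 2); Newton's method refines it to λ ≈ 1.0212. p(53) = 143 and p(54) = -171 have opposite signs, so a root lies in (53, 54); Newton's method refines it to λ ≈ 53.4194. p(59) = -181 and p(60) = 171 have opposite signs, so a root lies in (59, 60); Newton's method refines it to λ ≈ 59.5594. Check (Vieta): the three roots sum to 114, matching tr M = 114.
So the eigenvalues of A^T A are ≈ 1.0212, 53.4194, 59.5594 (all ≥ 0, as they must be for A^T A). The largest is λ_max ≈ 59.5594, hence ||A||_2 = sqrt(λ_max) ≈ 7.7175.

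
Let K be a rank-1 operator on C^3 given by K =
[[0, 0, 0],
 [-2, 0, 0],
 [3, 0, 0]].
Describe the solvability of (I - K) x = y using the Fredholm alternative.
(I - K) is invertible (det(I - K) = 1 ≠ 0), so for every y in C^3 the equation (I - K) x = y has a unique solution.

K has rank 1, so it is an outer product K = u v^T: every row of K is a multiple of one row vector. Reading off the entries, u = (0, 2, -3) and v = (-1, 0, 0) (row i of K equals u_i·v^T). A rank-one matrix u v^T satisfies K u = u (v·u) and kills the (2)-dimensional subspace v^⊥, so its characteristic polynomial is lambda^2 (lambda - v·u) with v·u = tr K = 0. Hence the eigenvalues of I - K are 1 (multiplicity 2) and 1 - (0) = 1, so det(I - K) = 1. (Direct check: I - K =
[[1, 0, 0],
 [2, 1, 0],
 [-3, 0, 1]]
has determinant 1.) The finite-dimensional Fredholm alternative says: either (I - K) is invertible, or ker(I - K) ≠ {0} and then range(I - K) = ker((I - K)^*)^⊥, with dim ker(I - K) = dim ker((I - K)^*). Since det(I - K) ≠ 0, 1 is not an eigenvalue of K and ker(I - K) = {0}, so we are in the first case: for every y there is a unique x = (I - K)^(-1) y. Explicitly, by the Sherman–Morrison formula, (I - u v^T)^(-1) = I + u v^T/(1 - v·u), i.e. (I - K)^(-1) = I + K.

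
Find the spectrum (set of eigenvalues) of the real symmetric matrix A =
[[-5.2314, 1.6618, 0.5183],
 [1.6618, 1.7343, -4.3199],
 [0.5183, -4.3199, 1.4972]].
sigma(A) ≈ {-6, -2, 6}

A is real symmetric, so its spectrum consists of real eigenvalues. Expanding the characteristic polynomial of the displayed matrix gives
  det(λ I - A) = p(λ) = λ^3 + (2)λ^2 + (-36)λ + (-72).
Solving p(λ) = 0 yields eigenvalues ≈ -6, -2, 6. (A is shown rounded to 4 decimals, so these recover the underlying integer eigenvalues to within that precision.)
Verification: the trace of A = -2 equals the sum of eigenvalues -2, and det(A) ≈ 72.0001 matches the eigenvalue product 72.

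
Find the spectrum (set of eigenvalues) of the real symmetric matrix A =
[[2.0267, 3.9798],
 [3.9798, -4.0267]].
sigma(A) ≈ {-6, 4}

A is real symmetric, so its spectrum consists of real eigenvalues. Expanding the characteristic polynomial of the displayed matrix gives
  det(λ I - A) = p(λ) = λ^2 + (2)λ + (-24).
Solving p(λ) = 0 yields eigenvalues ≈ -6, 4. (A is shown rounded to 4 decimals, so these recover the underlying integer eigenvalues to within that precision.)
Verification: the trace of A = -2 equals the sum of eigenvalues -2, and det(A) ≈ -23.9997 matches the eigenvalue product -24.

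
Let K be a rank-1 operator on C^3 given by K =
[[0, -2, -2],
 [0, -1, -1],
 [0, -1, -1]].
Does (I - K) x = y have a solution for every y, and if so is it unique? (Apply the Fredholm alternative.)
(I - K) is invertible (det(I - K) = 3 ≠ 0), so for every y in C^3 the equation (I - K) x = y has a unique solution.

K has rank 1, so it is an outer product K = u v^T: every row of K is a multiple of one row vector. Reading off the entries, u = (-2, -1, -1) and v = (0, 1, 1) (row i of K equals u_i·v^T). A rank-one matrix u v^T satisfies K u = u (v·u) and kills the (2)-dimensional subspace v^⊥, so its characteristic polynomial is lambda^2 (lambda - v·u) with v·u = tr K = -2. Hence the eigenvalues of I - K are 1 (multiplicity 2) and 1 - (-2) = 3, so det(I - K) = 3. (Direct check: I - K =
[[1, 2, 2],
 [0, 2, 1],
 [0, 1, 2]]
has determinant 3.) The finite-dimensional Fredholm alternative says: either (I - K) is invertible, or ker(I - K) ≠ {0} and then range(I - K) = ker((I - K)^*)^⊥, with dim ker(I - K) = dim ker((I - K)^*). Since det(I - K) ≠ 0, 1 is not an eigenvalue of K and ker(I - K) = {0}, so we are in the first case: for every y there is a unique x = (I - K)^(-1) y. Explicitly, by the Sherman–Morrison formula, (I - u v^T)^(-1) = I + u v^T/(1 - v·u), i.e. (I - K)^(-1) = I + K/(3).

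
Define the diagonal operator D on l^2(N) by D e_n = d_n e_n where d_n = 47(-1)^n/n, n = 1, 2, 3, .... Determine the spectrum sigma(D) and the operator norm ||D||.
sigma(D) = {47(-1)^n/n : n ≥ 1} ∪ {0}; ||D|| = 47

A bounded diagonal operator on l^2 with diagonal entries d_n has spectrum equal to the closure of {d_n : n ≥ 1}: every d_n is an eigenvalue (with eigenvector e_n), so {d_n} ⊂ sigma(D); the spectrum is closed, so its closure is too; and for lambda not in the closure, (D - lambda I) has bounded inverse (the diagonal entries 1/(d_n - lambda) are bounded). For our sequence d_n = 47(-1)^n/n, n = 1, 2, 3, ...:
  - {d_n} = {47(-1)^n/n : n ≥ 1}; the only limit point is 0
  - closure = {47(-1)^n/n : n ≥ 1} ∪ {0}
For the norm: a diagonal operator has ||D|| = sup_n |d_n|. Here |d_n| = 47/n is decreasing, so sup_n |d_n| = |d_1| = 47. So ||D|| = 47.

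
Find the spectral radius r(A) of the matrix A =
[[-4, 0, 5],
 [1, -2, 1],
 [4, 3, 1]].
r(A) ≈ 6.4532

The eigenvalues of A are the roots of its characteristic polynomial. With M = A (coefficients from the trace, the sum of principal 2x2 minors, and det A):
  p(λ) = det(λ I - M) = λ^3 + 5λ^2 - 21λ - 75.
No integer candidate from the rational root theorem (±divisors of 75) is a root, so the roots are irrational. The cubic discriminant is Δ = 75444 > 0, so there are three distinct real roots. p(-7) = -26 and p(-6) = 15 have opposite signs, so a root lies in (-7, -6); Newton's method refines it to λ ≈ -6.4532. p(-3) = 6 and p(-2) = -21 have opposite signs, so a root lies in (-3, -2); Newton's method refines it to λ ≈ -2.7591. p(4) = -15 and p(5) = 70 have opposite signs, so a root lies in (4, 5); Newton's method refines it to λ ≈ 4.2123. Check (Vieta): the three roots sum to -5, matching tr M = -5.
Thus the eigenvalues (to 4 decimals) are -6.4532 (modulus 6.4532); -2.7591 (modulus 2.7591); 4.2123 (modulus 4.2123). The spectral radius is the largest modulus: r(A) ≈ 6.4532. (Cross-check: r(A) ≤ ||A||_2 ≈ 6.8453; equality holds whenever A is normal, though it can also hold for some non-normal A.)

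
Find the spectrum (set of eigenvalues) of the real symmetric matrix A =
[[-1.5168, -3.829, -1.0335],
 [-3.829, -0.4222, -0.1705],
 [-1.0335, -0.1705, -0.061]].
sigma(A) ≈ {-5, 0, 3}

A is real symmetric, so its spectrum consists of real eigenvalues. Expanding the characteristic polynomial of the displayed matrix gives
  det(λ I - A) = p(λ) = λ^3 + (2)λ^2 + (-15)λ + (0).
Solving p(λ) = 0 yields eigenvalues ≈ -5, 0, 3. (A is shown rounded to 4 decimals, so these recover the underlying integer eigenvalues to within that precision.)
Verification: the trace of A = -2 equals the sum of eigenvalues -2, and det(A) ≈ 0.0009 matches the eigenvalue product 0.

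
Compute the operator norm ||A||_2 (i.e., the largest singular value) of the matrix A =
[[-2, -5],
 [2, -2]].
||A||_2 = sqrt((37 + sqrt(585))/2) ≈ 5.5311 (= sqrt(largest eigenvalue of A^T A))

||A||_2 = sigma_max(A) = sqrt(lambda_max(A^T A)). Form the symmetric matrix M = A^T A =
[[8, 6],
 [6, 29]].
Its characteristic polynomial (trace, determinant of M give the coefficients) is
  p(λ) = det(λ I - M) = λ^2 - 37λ + 196.
For λ^2 - 37λ + 196 the discriminant is 585. It is nonnegative but not a perfect square, so the roots are real and irrational: λ = (37 ± sqrt(585))/2 ≈ 30.5934, 6.4066.
So the eigenvalues of A^T A are ≈ 6.4066, 30.5934 (all ≥ 0, as they must be for A^T A). The largest is λ_max = (37 + sqrt(585))/2 ≈ 30.5934, hence ||A||_2 = sqrt(λ_max) = sqrt((37 + sqrt(585))/2) ≈ 5.5311.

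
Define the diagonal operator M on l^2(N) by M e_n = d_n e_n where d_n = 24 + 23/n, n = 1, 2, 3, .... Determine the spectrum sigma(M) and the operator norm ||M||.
sigma(M) = {24 + 23/n : n ≥ 1} ∪ {24}; ||M|| = 47

A bounded diagonal operator on l^2 with diagonal entries d_n has spectrum equal to the closure of {d_n : n ≥ 1}: every d_n is an eigenvalue (with eigenvector e_n), so {d_n} ⊂ sigma(M); the spectrum is closed, so its closure is too; and for lambda not in the closure, (M - lambda I) has bounded inverse (the diagonal entries 1/(d_n - lambda) are bounded). For our sequence d_n = 24 + 23/n, n = 1, 2, 3, ...:
  - {d_n} = {24 + 23/n : n ≥ 1}; the only limit point is 24
  - closure = {24 + 23/n : n ≥ 1} ∪ {24}
For the norm: a diagonal operator has ||M|| = sup_n |d_n|. Here d_n = 24 + 23/n is positive and decreasing, so sup_n |d_n| = d_1 = 24 + 23 = 47. So ||M|| = 47.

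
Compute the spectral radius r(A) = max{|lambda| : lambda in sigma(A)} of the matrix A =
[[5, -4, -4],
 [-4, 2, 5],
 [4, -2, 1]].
r(A) = 6

The eigenvalues of A are the roots of its characteristic polynomial. With M = A (coefficients from the trace, the sum of principal 2x2 minors, and det A):
  p(λ) = det(λ I - M) = λ^3 - 8λ^2 + 27λ + 36.
By the rational root theorem any rational root is an integer divisor of 36. Testing λ = -1: p(-1) = -1 - 8 - 27 + 36 = 0, so λ = -1 is a root. Dividing out (λ + 1) leaves p(λ) = (λ + 1)(λ^2 - 9λ + 36). For λ^2 - 9λ + 36 the discriminant is -63. It is negative, so the roots are the complex-conjugate pair λ = 9/2 ± (sqrt(63)/2) i ≈ 4.5 ± 3.9686i. For a conjugate pair the product of the roots equals the constant term, so |λ|^2 = 36 and |λ| = sqrt(36) = 6.
Thus the eigenvalues (to 4 decimals) are 4.5 ± 3.9686i (modulus 6); -1 (modulus 1). The spectral radius is the largest modulus: r(A) = 6. (Cross-check: r(A) ≤ ||A||_2 ≈ 10.4077; equality holds whenever A is normal, though it can also hold for some non-normal A.)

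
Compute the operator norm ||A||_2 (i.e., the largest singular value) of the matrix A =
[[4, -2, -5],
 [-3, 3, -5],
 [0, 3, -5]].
||A||_2 ≈ 9.0393 (= sqrt(largest eigenvalue of A^T A))

||A||_2 = sigma_max(A) = sqrt(lambda_max(A^T A)). Form the symmetric matrix M = A^T A =
[[25, -17, -5],
 [-17, 22, -20],
 [-5, -20, 75]].
Its characteristic polynomial (trace, sum of principal 2x2 minors, determinant of M give the coefficients) is
  p(λ) = det(λ I - M) = λ^3 - 122λ^2 + 3361λ - 5625.
No integer candidate from the rational root theorem (±divisors of 5625) is a root, so the roots are irrational. The cubic discriminant is Δ = 16072577865 > 0, so there are three distinct real roots. p(1) = -2385 and p(2) = 617 have opposite signs, so a root lies in (1, 2); Newton's method refines it to λ ≈ 1.7879. p(38) = 797 and p(39) = -789 have opposite signs, so a root lies in (38, 39); Newton's method refines it to λ ≈ 38.5035. p(81) = -2385 and p(82) = 1017 have opposite signs, so a root lies in (81, 82); Newton's method refines it to λ ≈ 81.7085. Check (Vieta): the three roots sum to 122, matching tr M = 122.
So the eigenvalues of A^T A are ≈ 1.7879, 38.5035, 81.7085 (all ≥ 0, as they must be for A^T A). The largest is λ_max ≈ 81.7085, hence ||A||_2 = sqrt(λ_max) ≈ 9.0393.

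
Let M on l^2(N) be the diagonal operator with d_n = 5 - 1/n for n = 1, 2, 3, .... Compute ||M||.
||M|| = 5

For a diagonal operator on l^2 with entries d_n, ||M|| = sup_n |d_n|. Here d_1 = 4, d_2 = 9/2, ..., and d_n = 5 - 1/n increases monotonically toward 5. All terms lie in [4, 5), so |d_n| = d_n and the supremum is the limit 5, which is not attained by any individual d_n. Hence ||M|| = 5.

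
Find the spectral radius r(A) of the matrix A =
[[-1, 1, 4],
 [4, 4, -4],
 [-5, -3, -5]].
r(A) ≈ 5.0495

The eigenvalues of A are the roots of its characteristic polynomial. With M = A (coefficients from the trace, the sum of principal 2x2 minors, and det A):
  p(λ) = det(λ I - M) = λ^3 + 2λ^2 - 15λ - 104.
No integer candidate from the rational root theorem (±divisors of 104) is a root, so the roots are irrational. The cubic discriminant is Δ = -218144 < 0, so there is one real root and a complex-conjugate pair. p(5) = -4 and p(6) = 94 have opposite signs, so a root lies in (5, 6); Newton's method refines it to λ ≈ 5.0495. Dividing out (λ - (5.0495)) leaves approximately λ^2 + 7.0495λ + 20.5962. For λ^2 + 7.0495λ + 20.5962 the discriminant is -32.6896. It is negative, so the remaining roots are the complex-conjugate pair λ ≈ -3.5247 ± 2.8587i. Their product equals the constant term, so |λ|^2 ≈ 20.5962 and |λ| ≈ 4.5383.
Thus the eigenvalues (to 4 decimals) are 5.0495 (modulus 5.0495); -3.5247 ± 2.8587i (modulus 4.5383). The spectral radius is the largest modulus: r(A) ≈ 5.0495. (Cross-check: r(A) ≤ ||A||_2 ≈ 8.251; equality holds whenever A is normal, though it can also hold for some non-normal A.)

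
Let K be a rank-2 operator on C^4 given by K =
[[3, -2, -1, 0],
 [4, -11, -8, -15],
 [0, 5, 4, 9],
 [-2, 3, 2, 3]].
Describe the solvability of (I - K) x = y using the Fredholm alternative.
(I - K) is singular (det(I - K) = 0, i.e. 1 ∈ sigma(K)). (I - K) x = y is solvable iff y ⊥ ker((I - K)^*) = span{(1, 1, 1, 3)}, i.e. iff y_1 + y_2 + y_3 + 3y_4 = 0. When solvable, x is determined up to adding multiples of (-7, -6, -2, 4) (ker(I - K) = span{(-7, -6, -2, 4)}, dimension 1).

K has rank 2 and factors as K = U V^T = u1 v1^T + u2 v2^T with u1 = (-1, 2, -2, 0), v1 = (-1, -1, -1, -3), u2 = (-1, -3, 1, 1), v2 = (-2, 3, 2, 3) (multiplying out reproduces the displayed K). The nonzero eigenvalues of U V^T coincide with those of the 2 x 2 matrix G = V^T U = [[v1·u1, v1·u2], [v2·u1, v2·u2]] = [[1, 0], [4, -2]], and by the Sylvester determinant identity det(I_4 - U V^T) = det(I_2 - V^T U) = det([[0, 0], [-4, 3]]) = (0)(3) - (0)(-4) = 0. (Direct check: I - K =
[[-2, 2, 1, 0],
 [-4, 12, 8, 15],
 [0, -5, -3, -9],
 [2, -3, -2, -2]]
has determinant 0.) So 1 is an eigenvalue of K and (I - K) is not invertible. The finite-dimensional Fredholm alternative says: either (I - K) is invertible, or ker(I - K) ≠ {0} and then range(I - K) = ker((I - K)^*)^⊥, with dim ker(I - K) = dim ker((I - K)^*). We are in the second case, so we compute both kernels via the 2 x 2 reduction. If (I - U V^T) x = 0 then x = U (V^T x) lies in the column space of U; writing x = U b gives U (I_2 - G) b = 0, and since u1, u2 are independent, (I_2 - G) b = 0. With I_2 - G = [[0, 0], [-4, 3]] (singular, as its determinant is 0) a null vector is b = (3, 4), so ker(I - K) = span{3·u1 + (4)·u2} = span{(-7, -6, -2, 4)}. For the adjoint, (I - K)^* = I - K^T = I - V U^T, and the same argument gives ker((I - K)^*) = {V a : (I_2 - G)^T a = 0}; (I_2 - G)^T = [[0, -4], [0, 3]] has null vector a = (-1, 0), so ker((I - K)^*) = span{-1·v1 + (0)·v2} = span{(1, 1, 1, 3)}. (Both kernels are 1-dimensional, matching rank(I - K) = 3.) Therefore (I - K) x = y is solvable iff <y, (1, 1, 1, 3)> = 0, i.e. iff y_1 + y_2 + y_3 + 3y_4 = 0; when solvable the solution set is the line x_p + c·(-7, -6, -2, 4), c ∈ C.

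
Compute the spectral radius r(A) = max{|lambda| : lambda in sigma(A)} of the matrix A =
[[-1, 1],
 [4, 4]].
r(A) = (3 + sqrt(41))/2 ≈ 4.7016

The eigenvalues of A are the roots of its characteristic polynomial. With M = A (coefficients from the trace and determinant):
  p(λ) = det(λ I - M) = λ^2 - 3λ - 8.
For λ^2 - 3λ - 8 the discriminant is 41. It is nonnegative but not a perfect square, so the roots are real and irrational: λ = (3 ± sqrt(41))/2 ≈ 4.7016, -1.7016.
Thus the eigenvalues (to 4 decimals) are 4.7016 (modulus 4.7016); -1.7016 (modulus 1.7016). The spectral radius is the largest modulus: r(A) = (3 + sqrt(41))/2 ≈ 4.7016. (Cross-check: r(A) ≤ ||A||_2 ≈ 5.6569; equality holds whenever A is normal, though it can also hold for some non-normal A.)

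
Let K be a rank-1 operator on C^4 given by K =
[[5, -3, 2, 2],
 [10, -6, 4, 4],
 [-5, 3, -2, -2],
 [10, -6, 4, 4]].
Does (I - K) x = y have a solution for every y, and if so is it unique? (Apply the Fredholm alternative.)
(I - K) is singular (det(I - K) = 0, i.e. 1 ∈ sigma(K)). (I - K) x = y is solvable iff y ⊥ ker((I - K)^*) = span{(5, -3, 2, 2)}, i.e. iff 5y_1 - 3y_2 + 2y_3 + 2y_4 = 0. When solvable, the solutions are x = y + c·(1, 2, -1, 2), c arbitrary (ker(I - K) = span{(1, 2, -1, 2)}, dimension 1).

K has rank 1, so it is an outer product K = u v^T: every row of K is a multiple of one row vector. Reading off the entries, u = (1, 2, -1, 2) and v = (5, -3, 2, 2) (row i of K equals u_i·v^T). A rank-one matrix u v^T satisfies K u = u (v·u) and kills the (3)-dimensional subspace v^⊥, so its characteristic polynomial is lambda^3 (lambda - v·u) with v·u = tr K = 1. Hence the eigenvalues of I - K are 1 (multiplicity 3) and 1 - (1) = 0, so det(I - K) = 0. (Direct check: I - K =
[[-4, 3, -2, -2],
 [-10, 7, -4, -4],
 [5, -3, 3, 2],
 [-10, 6, -4, -3]]
has determinant 0.) So 1 is an eigenvalue of K and (I - K) is not invertible. The finite-dimensional Fredholm alternative says: either (I - K) is invertible, or ker(I - K) ≠ {0} and then range(I - K) = ker((I - K)^*)^⊥, with dim ker(I - K) = dim ker((I - K)^*). We are in the second case, so we need both kernels. Kernel of I - K: (I - K) u = u - u (v·u) = u - u = 0, so ker(I - K) = span{u} = span{(1, 2, -1, 2)} (it is exactly 1-dimensional because rank(I - K) = 3). Kernel of the adjoint: K is real, so (I - K)^* = I - K^T = I - v u^T, and (I - v u^T) v = v - v (u·v) = 0; hence ker((I - K)^*) = span{v} = span{(5, -3, 2, 2)}. Therefore (I - K) x = y is solvable iff <y, v> = 0, i.e. iff 5y_1 - 3y_2 + 2y_3 + 2y_4 = 0. When this holds, K y = u (v·y) = 0, so (I - K) y = y and x = y is a particular solution; the full solution set is the line x = y + c·u = y + c·(1, 2, -1, 2), c ∈ C.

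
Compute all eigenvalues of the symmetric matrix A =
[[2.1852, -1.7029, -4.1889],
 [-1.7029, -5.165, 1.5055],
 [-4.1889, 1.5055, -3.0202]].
sigma(A) ≈ {-6, -5, 5}

A is real symmetric, so its spectrum consists of real eigenvalues. Expanding the characteristic polynomial of the displayed matrix gives
  det(λ I - A) = p(λ) = λ^3 + (6)λ^2 + (-25)λ + (-150).
Solving p(λ) = 0 yields eigenvalues ≈ -6, -5, 5. (A is shown rounded to 4 decimals, so these recover the underlying integer eigenvalues to within that precision.)
Verification: the trace of A = -6 equals the sum of eigenvalues -6, and det(A) ≈ 150.0010 matches the eigenvalue product 150.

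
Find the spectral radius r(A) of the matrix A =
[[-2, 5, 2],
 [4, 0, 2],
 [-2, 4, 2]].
r(A) ≈ 5.494

The eigenvalues of A are the roots of its characteristic polynomial. With M = A (coefficients from the trace, the sum of principal 2x2 minors, and det A):
  p(λ) = det(λ I - M) = λ^3 - 28λ + 12.
No integer candidate from the rational root theorem (±divisors of 12) is a root, so the roots are irrational. The cubic discriminant is Δ = 83920 > 0, so there are three distinct real roots. p(-6) = -36 and p(-5) = 27 have opposite signs, so a root lies in (-6, -5); Newton's method refines it to λ ≈ -5.494. p(0) = 12 and p(1) = -15 have opposite signs, so a root lies in (0, 1); Newton's method refines it to λ ≈ 0.4314. p(5) = -3 and p(6) = 60 have opposite signs, so a root lies in (5, 6); Newton's method refines it to λ ≈ 5.0626. Check (Vieta): the three roots sum to 0, matching tr M = 0.
Thus the eigenvalues (to 4 decimals) are -5.494 (modulus 5.494); 0.4314 (modulus 0.4314); 5.0626 (modulus 5.0626). The spectral radius is the largest modulus: r(A) ≈ 5.494. (Cross-check: r(A) ≤ ||A||_2 ≈ 7.5962; equality holds whenever A is normal, though it can also hold for some non-normal A.)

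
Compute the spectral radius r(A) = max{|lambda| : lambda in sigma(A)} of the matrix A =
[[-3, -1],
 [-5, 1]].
r(A) = 4

The eigenvalues of A are the roots of its characteristic polynomial. With M = A (coefficients from the trace and determinant):
  p(λ) = det(λ I - M) = λ^2 + 2λ - 8.
For λ^2 + 2λ - 8 the discriminant is 36. It is a perfect square (6^2), so the roots are rational: λ = (-2 ± 6)/2 = 2, -4.
Thus the eigenvalues (to 4 decimals) are 2 (modulus 2); -4 (modulus 4). The spectral radius is the largest modulus: r(A) = 4. (Cross-check: r(A) ≤ ||A||_2 ≈ 5.8416; equality holds whenever A is normal, though it can also hold for some non-normal A.)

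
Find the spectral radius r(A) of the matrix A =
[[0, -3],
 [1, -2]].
r(A) = sqrt(3) ≈ 1.7321

The eigenvalues of A are the roots of its characteristic polynomial. With M = A (coefficients from the trace and determinant):
  p(λ) = det(λ I - M) = λ^2 + 2λ + 3.
For λ^2 + 2λ + 3 the discriminant is -8. It is negative, so the roots are the complex-conjugate pair λ = -1 ± (sqrt(8)/2) i ≈ -1 ± 1.4142i. For a conjugate pair the product of the roots equals the constant term, so |λ|^2 = 3 and |λ| = sqrt(3) ≈ 1.7321.
Thus the eigenvalues (to 4 decimals) are -1 ± 1.4142i (modulus 1.7321). The spectral radius is the largest modulus: r(A) = sqrt(3) ≈ 1.7321. (Cross-check: r(A) ≤ ||A||_2 ≈ 3.6503; equality holds whenever A is normal, though it can also hold for some non-normal A.)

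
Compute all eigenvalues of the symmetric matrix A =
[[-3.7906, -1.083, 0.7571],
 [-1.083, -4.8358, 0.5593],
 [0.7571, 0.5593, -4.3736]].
sigma(A) ≈ {-6, -4, -3}

A is real symmetric, so its spectrum consists of real eigenvalues. Expanding the characteristic polynomial of the displayed matrix gives
  det(λ I - A) = p(λ) = λ^3 + (13)λ^2 + (54)λ + (72).
Solving p(λ) = 0 yields eigenvalues ≈ -6, -4, -3. (A is shown rounded to 4 decimals, so these recover the underlying integer eigenvalues to within that precision.)
Verification: the trace of A = -13 equals the sum of eigenvalues -13, and det(A) ≈ -72.0004 matches the eigenvalue product -72.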